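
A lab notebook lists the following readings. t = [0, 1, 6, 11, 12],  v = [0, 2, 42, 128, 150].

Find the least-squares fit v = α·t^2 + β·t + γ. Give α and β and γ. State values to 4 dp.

Sums needed: Σt^2·t^2 = 36674, Σt^2·t = 3276, Σt^2 = 302, Σt·t = 302, Σt = 30, Σ1 = 5.
Right-hand side: Σt^2·v = 38602, Σt·v = 3462, Σv = 322.
So AᵀA·[α, β, γ]ᵀ = Aᵀv: [[36674, 3276, 302]; [3276, 302, 30]; [302, 30, 5]]·[α, β, γ]ᵀ = [38602, 3462, 322]ᵀ.
Solving the 3×3 system (Gaussian elimination) gives α = 661/721, β = 67713/43981, γ = -9290/43981.

α = 0.9168, β = 1.5396, γ = -0.2112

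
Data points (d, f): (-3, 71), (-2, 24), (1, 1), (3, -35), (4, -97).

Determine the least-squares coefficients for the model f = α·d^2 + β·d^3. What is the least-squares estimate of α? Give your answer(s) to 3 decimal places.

Sums needed: Σd^2·d^2 = 435, Σd^2·d^3 = 993, Σd^3·d^3 = 5619.
For Mᵀf: Σd^2·f = -1131, Σd^3·f = -9261.
det = 435·5619 − 993² = 1458216.
α = ((-1131)·5619 − 993·(-9261))/1458216 = 78919/40506; β = (435·(-9261) − 993·(-1131))/1458216 = -80707/40506.

α = 1.948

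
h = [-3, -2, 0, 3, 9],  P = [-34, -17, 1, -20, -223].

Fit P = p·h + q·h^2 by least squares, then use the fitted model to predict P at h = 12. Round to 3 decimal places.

P̂ = -405.822

Compute the Gram sums: Σh·h = 103, Σh·h^2 = 721, Σh^2·h^2 = 6739.
For AᵀP: Σh·P = -1931, Σh^2·P = -18617.
So AᵀA·[p, q]ᵀ = AᵀP: [[103, 721]; [721, 6739]]·[p, q]ᵀ = [-1931, -18617]ᵀ.
Eliminating q: 6739·(row 1) − 721·(row 2) gives 174276·p = 6739·(-1931) − 721·(-18617) = 409848, so p = 34154/14523.
Then q = ((-18617) − 721·(34154/14523))/6739 = -425/141.
At h = 12: P̂ = (34154/14523)·(12) + (-425/141)·(144) = -1964584/4841.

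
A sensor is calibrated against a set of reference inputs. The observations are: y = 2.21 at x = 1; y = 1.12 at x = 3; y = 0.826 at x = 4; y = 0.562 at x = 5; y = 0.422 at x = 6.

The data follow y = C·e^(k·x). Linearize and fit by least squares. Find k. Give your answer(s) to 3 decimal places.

Let Y = ln y. Fitting Y = k·x + ln C by least squares:
Σx = 19.0000, Σ(x)² = 87.0000, Σln y = -0.7238, Σx·ln y = -7.6894.
Normal system: [[87.0000, 19.0000]; [19.0000, 5]]·[k, ln C]ᵀ = [-7.6894, -0.7238]ᵀ.
Slope k = (n·Σx·ln y − Σx·Σln y)/(n·Σ(x)² − (Σx)²) = (5·-7.6894 − 19.0000·-0.7238)/74.0000 = -0.33370; ln C = (Σln y − k·Σx)/n = 1.12331.

k = -0.334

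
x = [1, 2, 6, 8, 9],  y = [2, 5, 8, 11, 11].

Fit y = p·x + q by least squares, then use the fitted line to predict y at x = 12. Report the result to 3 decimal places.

ŷ = 14.709

The normal equations are: 186·p + 26·q = 247;  26·p + 5·q = 37.
det = 186·5 − 26² = 254.
p = (247·5 − 26·37)/254 = 273/254; q = (186·37 − 26·247)/254 = 230/127.
At x = 12: ŷ = (273/254)·(12) + (230/127)·(1) = 1868/127.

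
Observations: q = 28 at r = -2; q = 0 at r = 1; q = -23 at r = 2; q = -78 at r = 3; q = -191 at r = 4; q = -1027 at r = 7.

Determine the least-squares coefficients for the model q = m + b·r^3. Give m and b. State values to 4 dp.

m = 2.4965, b = -3.0023

The normal system MᵀM·[m, b]ᵀ = Mᵀq is [[6, 435]; [435, 122603]]·[m, b]ᵀ = [-1291, -366999]ᵀ.
Eliminating b: 122603·(row 1) − 435·(row 2) gives 546393·m = 122603·(-1291) − 435·(-366999) = 1364092, so m = 1364092/546393.
Then b = ((-366999) − 435·(1364092/546393))/122603 = -546803/182131.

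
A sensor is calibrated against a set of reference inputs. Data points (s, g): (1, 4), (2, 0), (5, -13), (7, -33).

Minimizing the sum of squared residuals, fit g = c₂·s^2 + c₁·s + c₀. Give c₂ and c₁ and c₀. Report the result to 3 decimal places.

The normal equations are: 3043·c₂ + 477·c₁ + 79·c₀ = -1938;  477·c₂ + 79·c₁ + 15·c₀ = -292;  79·c₂ + 15·c₁ + 4·c₀ = -42.
Row-reducing yields c₂ = -605/708, c₁ = 207/236, c₀ = 1093/354.

c₂ = -0.855, c₁ = 0.877, c₀ = 3.088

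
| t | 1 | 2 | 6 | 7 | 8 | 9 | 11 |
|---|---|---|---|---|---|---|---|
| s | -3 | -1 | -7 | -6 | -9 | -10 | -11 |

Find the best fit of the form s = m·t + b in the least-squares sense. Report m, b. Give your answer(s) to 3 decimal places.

m = -0.964, b = -0.655

Forming XᵀX = [[356, 44]; [44, 7]] and Xᵀs = [-372, -47]ᵀ gives XᵀX·[m, b]ᵀ = Xᵀs.
det = 356·7 − 44² = 556.
m = ((-372)·7 − 44·(-47))/556 = -134/139; b = (356·(-47) − 44·(-372))/556 = -91/139.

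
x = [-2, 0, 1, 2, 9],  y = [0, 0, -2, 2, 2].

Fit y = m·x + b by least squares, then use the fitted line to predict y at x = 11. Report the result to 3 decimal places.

ŷ = 2.457

With design matrix M, MᵀM = [[90, 10]; [10, 5]] and Mᵀy = [20, 2]ᵀ.
Determinant 90·5 − 10² = 350.
m = (20·5 − 10·2)/350 = 8/35; b = (90·2 − 10·20)/350 = -2/35.
At x = 11: ŷ = (8/35)·(11) + (-2/35)·(1) = 86/35.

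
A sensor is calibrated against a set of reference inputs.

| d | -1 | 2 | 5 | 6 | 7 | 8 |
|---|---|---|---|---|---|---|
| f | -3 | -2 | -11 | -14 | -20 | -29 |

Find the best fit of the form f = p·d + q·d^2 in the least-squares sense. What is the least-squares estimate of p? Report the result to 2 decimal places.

The normal system MᵀM·[p, q]ᵀ = Mᵀf is [[179, 1203]; [1203, 8435]]·[p, q]ᵀ = [-512, -3626]ᵀ.
Δ = 179·8435 − 1203² = 62656.
p = ((-512)·8435 − 1203·(-3626))/62656 = 21679/31328; q = (179·(-3626) − 1203·(-512))/62656 = -16559/31328.

p = 0.69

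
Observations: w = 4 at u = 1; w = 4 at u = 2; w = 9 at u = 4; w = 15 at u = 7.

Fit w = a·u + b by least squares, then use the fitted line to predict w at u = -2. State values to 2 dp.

ŵ = -2.74

Normal-equation sums: Σu·u = 70, Σu = 14, Σ1 = 4.
For Xᵀw: Σu·w = 153, Σw = 32.
Normal equations: [[70, 14]; [14, 4]]·[a, b]ᵀ = [153, 32]ᵀ.
Δ = 70·4 − 14² = 84.
a = (153·4 − 14·32)/84 = 41/21; b = (70·32 − 14·153)/84 = 7/6.
At u = -2: ŵ = (41/21)·(-2) + (7/6)·(1) = -115/42.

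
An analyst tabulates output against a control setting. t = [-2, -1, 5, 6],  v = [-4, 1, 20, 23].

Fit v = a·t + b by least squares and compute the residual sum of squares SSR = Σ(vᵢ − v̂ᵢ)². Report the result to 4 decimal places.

With design matrix X, XᵀX = [[66, 8]; [8, 4]] and Xᵀv = [245, 40]ᵀ.
Eliminating b: 4·(row 1) − 8·(row 2) gives 200·a = 4·245 − 8·40 = 660, so a = 33/10.
Then b = (40 − 8·(33/10))/4 = 17/5.
Residuals: -4/5, 9/10, 1/10, -1/5; SSR = 3/2.

SSR = 1.5000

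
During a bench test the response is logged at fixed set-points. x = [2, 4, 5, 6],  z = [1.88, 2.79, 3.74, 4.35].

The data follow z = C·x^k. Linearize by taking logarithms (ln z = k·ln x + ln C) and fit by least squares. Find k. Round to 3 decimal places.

k = 0.756

Linearized form: ln z = k·ln x + ln C. From the 4 transformed points,
Σln x = 5.4806, Σ(ln x)² = 8.2030, Σln z = 4.4466, Σln x·ln z = 6.6171.
Normal system: [[8.2030, 5.4806]; [5.4806, 4]]·[k, ln C]ᵀ = [6.6171, 4.4466]ᵀ.
Solving (det = 2.7744): k = 0.75638, ln C = 0.07528.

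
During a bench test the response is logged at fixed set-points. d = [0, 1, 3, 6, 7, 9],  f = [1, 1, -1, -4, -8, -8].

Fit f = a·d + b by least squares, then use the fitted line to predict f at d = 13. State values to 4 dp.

f̂ = -12.9737

Entries of AᵀA: Σd·d = 176, Σd = 26, Σ1 = 6.
Right-hand side: Σd·f = -154, Σf = -19.
Normal equations: [[176, 26]; [26, 6]]·[a, b]ᵀ = [-154, -19]ᵀ.
det = 176·6 − 26² = 380.
a = ((-154)·6 − 26·(-19))/380 = -43/38; b = (176·(-19) − 26·(-154))/380 = 33/19.
At d = 13: f̂ = (-43/38)·(13) + (33/19)·(1) = -493/38.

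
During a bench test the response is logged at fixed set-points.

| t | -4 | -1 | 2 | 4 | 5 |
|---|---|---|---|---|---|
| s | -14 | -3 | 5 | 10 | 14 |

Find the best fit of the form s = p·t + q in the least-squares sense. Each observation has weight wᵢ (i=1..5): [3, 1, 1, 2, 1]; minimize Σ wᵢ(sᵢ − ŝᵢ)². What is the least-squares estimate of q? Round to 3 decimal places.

q = -1.509

With design matrix X, XᵀWX = [[110, 2]; [2, 8]] and XᵀWs = [331, -6]ᵀ.
Δ = 110·8 − 2² = 876.
p = (331·8 − 2·(-6))/876 = 665/219; q = (110·(-6) − 2·331)/876 = -661/438.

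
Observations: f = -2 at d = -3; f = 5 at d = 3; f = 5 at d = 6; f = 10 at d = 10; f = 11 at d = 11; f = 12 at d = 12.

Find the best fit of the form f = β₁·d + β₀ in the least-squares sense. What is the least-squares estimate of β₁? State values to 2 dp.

β₁ = 0.90

Forming MᵀM = [[419, 39]; [39, 6]] and Mᵀf = [416, 41]ᵀ gives MᵀM·[β₁, β₀]ᵀ = Mᵀf.
det = 419·6 − 39² = 993.
β₁ = (416·6 − 39·41)/993 = 299/331; β₀ = (419·41 − 39·416)/993 = 955/993.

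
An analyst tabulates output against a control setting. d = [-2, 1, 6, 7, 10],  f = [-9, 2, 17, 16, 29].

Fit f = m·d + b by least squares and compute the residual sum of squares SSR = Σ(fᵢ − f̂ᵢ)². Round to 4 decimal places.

Forming MᵀM = [[190, 22]; [22, 5]] and Mᵀf = [524, 55]ᵀ gives MᵀM·[m, b]ᵀ = Mᵀf.
det = 190·5 − 22² = 466.
m = (524·5 − 22·55)/466 = 705/233; b = (190·55 − 22·524)/466 = -539/233.
Residuals: -148/233, 300/233, 270/233, -668/233, 246/233; SSR = 2968/233.

SSR = 12.7382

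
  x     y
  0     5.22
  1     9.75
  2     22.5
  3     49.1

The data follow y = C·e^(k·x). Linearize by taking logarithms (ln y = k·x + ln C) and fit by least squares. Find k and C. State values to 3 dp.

k = 0.756, C = 4.954

Let Y = ln y. Fitting Y = k·x + ln C by least squares:
Over the data: Σx = 6.0000, Σ(x)² = 14.0000, Σln y = 10.9371, Σx·ln y = 20.1859.
Normal system: [[14.0000, 6.0000]; [6.0000, 4]]·[k, ln C]ᵀ = [20.1859, 10.9371]ᵀ.
Solving (det = 20.0000): k = 0.75603, ln C = 1.60023, so C = exp(1.60023) = 4.95420.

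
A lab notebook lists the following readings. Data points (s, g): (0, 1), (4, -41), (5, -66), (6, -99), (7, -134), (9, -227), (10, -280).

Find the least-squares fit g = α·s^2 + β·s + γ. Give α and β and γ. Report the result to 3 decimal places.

α = -2.925, β = 1.073, γ = 1.136

The normal system XᵀX·[α, β, γ]ᵀ = Xᵀg is [[21139, 2477, 307]; [2477, 307, 41]; [307, 41, 7]]·[α, β, γ]ᵀ = [-58823, -6869, -846]ᵀ.
Inverting the 3×3 Gram matrix, [α, β, γ]ᵀ = [-4247/1452, 425/396, 1237/1089]ᵀ.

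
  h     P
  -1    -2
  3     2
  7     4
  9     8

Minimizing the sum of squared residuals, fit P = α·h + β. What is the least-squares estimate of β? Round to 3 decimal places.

β = -1.119

The normal equations are: 140·α + 18·β = 108;  18·α + 4·β = 12.
Eliminating β: 4·(row 1) − 18·(row 2) gives 236·α = 4·108 − 18·12 = 216, so α = 54/59.
Then β = (12 − 18·(54/59))/4 = -66/59.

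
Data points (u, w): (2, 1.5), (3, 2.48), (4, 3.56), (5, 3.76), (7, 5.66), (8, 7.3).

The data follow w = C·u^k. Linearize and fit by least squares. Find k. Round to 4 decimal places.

k = 1.0775

Let Y = ln w. Fitting Y = k·ln u + ln C by least squares:
Sums: Σln u = 8.8128, Σ(ln u)² = 14.3101, Σln w = 7.6292, Σln u·ln w = 12.6775.
Normal system: [[14.3101, 8.8128]; [8.8128, 6]]·[k, ln C]ᵀ = [12.6775, 7.6292]ᵀ.
Solving (det = 8.1947): k = 1.07750, ln C = -0.31111.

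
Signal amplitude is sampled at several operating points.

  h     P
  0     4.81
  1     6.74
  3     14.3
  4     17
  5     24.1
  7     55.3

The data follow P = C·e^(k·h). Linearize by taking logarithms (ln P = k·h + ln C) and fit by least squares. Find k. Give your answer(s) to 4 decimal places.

With ln Pᵢ as the transformed response and hᵢ as the regressor:
Σh = 20.0000, Σ(h)² = 100.0000, Σln P = 16.1672, Σh·ln P = 65.2222.
Equations: 100.0000·k + 20.0000·ln C = 65.2222;  20.0000·k + 6·ln C = 16.1672.
Δ = 100.0000·6 − (20.0000)² = 200.0000; k = (65.2222·6 − 20.0000·16.1672)/200.0000 = 0.33994, ln C = (100.0000·16.1672 − 20.0000·65.2222)/200.0000 = 1.56139.

k = 0.3399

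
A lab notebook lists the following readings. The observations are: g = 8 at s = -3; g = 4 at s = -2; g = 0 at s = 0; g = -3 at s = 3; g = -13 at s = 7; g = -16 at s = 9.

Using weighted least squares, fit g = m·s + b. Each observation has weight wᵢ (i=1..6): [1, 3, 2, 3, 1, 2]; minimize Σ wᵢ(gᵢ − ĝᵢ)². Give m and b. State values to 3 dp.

Setting ∂/∂m … = 0 gives: 259·m + 25·b = -454;  25·m + 12·b = -34.
Eliminating b: 12·(row 1) − 25·(row 2) gives 2483·m = 12·(-454) − 25·(-34) = -4598, so m = -4598/2483.
Then b = ((-34) − 25·(-4598/2483))/12 = 2544/2483.

m = -1.852, b = 1.025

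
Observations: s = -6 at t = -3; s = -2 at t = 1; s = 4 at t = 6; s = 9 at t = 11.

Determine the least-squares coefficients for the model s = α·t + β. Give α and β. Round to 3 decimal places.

Sums needed: Σt·t = 167, Σt = 15, Σ1 = 4.
And Σt·s = 139, Σs = 5.
Normal equations: [[167, 15]; [15, 4]]·[α, β]ᵀ = [139, 5]ᵀ.
Determinant 167·4 − 15² = 443.
α = (139·4 − 15·5)/443 = 481/443; β = (167·5 − 15·139)/443 = -1250/443.

α = 1.086, β = -2.822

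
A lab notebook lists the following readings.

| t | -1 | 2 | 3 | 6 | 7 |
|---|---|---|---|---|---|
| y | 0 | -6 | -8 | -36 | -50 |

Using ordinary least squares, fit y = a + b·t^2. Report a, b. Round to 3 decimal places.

The normal system MᵀM·[a, b]ᵀ = Mᵀy is [[5, 99]; [99, 3795]]·[a, b]ᵀ = [-100, -3842]ᵀ.
det = 5·3795 − 99² = 9174.
a = ((-100)·3795 − 99·(-3842))/9174 = 13/139; b = (5·(-3842) − 99·(-100))/9174 = -4655/4587.

a = 0.094, b = -1.015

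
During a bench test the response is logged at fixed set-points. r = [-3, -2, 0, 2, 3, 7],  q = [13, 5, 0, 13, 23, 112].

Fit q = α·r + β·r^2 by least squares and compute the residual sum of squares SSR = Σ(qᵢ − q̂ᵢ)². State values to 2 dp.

The normal equations are: 75·α + 343·β = 830;  343·α + 2595·β = 5884.
Determinant 75·2595 − 343² = 76976.
α = (830·2595 − 343·5884)/76976 = 67819/38488; β = (75·5884 − 343·830)/76976 = 78305/38488.
Residuals: -118/4811, 437/1132, 0, 25743/19244, -11489/19244, -511/19244; SSR = 44189/19244.

SSR = 2.30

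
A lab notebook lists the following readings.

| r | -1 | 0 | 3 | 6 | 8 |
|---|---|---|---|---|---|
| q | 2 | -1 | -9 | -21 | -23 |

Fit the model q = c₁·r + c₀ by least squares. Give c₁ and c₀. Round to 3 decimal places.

c₁ = -2.935, c₀ = -1.007

From the data, Σr·r = 110, Σr = 16, Σ1 = 5.
And Σr·q = -339, Σq = -52.
Normal equations: [[110, 16]; [16, 5]]·[c₁, c₀]ᵀ = [-339, -52]ᵀ.
Δ = 110·5 − 16² = 294.
c₁ = ((-339)·5 − 16·(-52))/294 = -863/294; c₀ = (110·(-52) − 16·(-339))/294 = -148/147.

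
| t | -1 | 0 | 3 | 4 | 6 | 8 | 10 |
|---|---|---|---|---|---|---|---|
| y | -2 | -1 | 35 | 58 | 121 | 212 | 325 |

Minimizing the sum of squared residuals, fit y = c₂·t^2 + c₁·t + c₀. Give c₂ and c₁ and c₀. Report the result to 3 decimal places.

c₂ = 2.975, c₁ = 2.855, c₀ = -1.432

From the data, Σt^2·t^2 = 15730, Σt^2·t = 1818, Σt^2 = 226, Σt·t = 226, Σt = 30, Σ1 = 7.
And Σt^2·y = 51665, Σt·y = 6011, Σy = 748.
AᵀA·[c₂, c₁, c₀]ᵀ = Aᵀy becomes [[15730, 1818, 226]; [1818, 226, 30]; [226, 30, 7]]·[c₂, c₁, c₀]ᵀ = [51665, 6011, 748]ᵀ.
Row-reducing yields c₂ = 521299/175224, c₁ = 166779/58408, c₀ = -62719/43806.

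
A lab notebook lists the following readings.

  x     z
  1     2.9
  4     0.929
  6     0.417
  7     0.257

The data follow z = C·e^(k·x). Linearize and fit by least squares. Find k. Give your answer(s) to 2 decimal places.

k = -0.40

Let Y = ln z. Fitting Y = k·x + ln C by least squares:
XᵀX = [[102.0000, 18.0000]; [18.0000, 4]], rhs = [-13.9886, -1.2423]ᵀ  (here Σx = 18.0000, Σ(x)² = 102.0000, Σln z = -1.2423, Σx·ln z = -13.9886).
Solving (det = 84.0000): k = -0.39992, ln C = 1.48908.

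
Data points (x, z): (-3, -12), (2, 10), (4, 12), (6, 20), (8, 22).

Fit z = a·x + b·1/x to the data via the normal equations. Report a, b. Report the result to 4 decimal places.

a = 2.7348, b = 9.4411

Setting ∂/∂a … = 0 gives: 129·a + 5·b = 400;  5·a + (269/576)·b = 217/12.
det = 129·(269/576) − 5² = 6767/192.
a = (400·(269/576) − 5·(217/12))/(6767/192) = 55520/20301; b = (129·(217/12) − 5·400)/(6767/192) = 63888/6767.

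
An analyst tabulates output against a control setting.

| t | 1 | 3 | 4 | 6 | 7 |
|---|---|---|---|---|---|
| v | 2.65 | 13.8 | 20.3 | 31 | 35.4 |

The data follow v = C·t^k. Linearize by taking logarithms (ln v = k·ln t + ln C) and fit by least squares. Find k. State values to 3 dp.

k = 1.349

Linearized form: ln v = k·ln t + ln C. From the 5 transformed points,
Sums: Σln t = 6.2226, Σ(ln t)² = 10.1257, Σln v = 13.6105, Σln t·ln v = 20.1505.
Normal system: [[10.1257, 6.2226]; [6.2226, 5]]·[k, ln C]ᵀ = [20.1505, 13.6105]ᵀ.
Δ = 10.1257·5 − (6.2226)² = 11.9082; k = (20.1505·5 − 6.2226·13.6105)/11.9082 = 1.34863, ln C = (10.1257·13.6105 − 6.2226·20.1505)/11.9082 = 1.04372.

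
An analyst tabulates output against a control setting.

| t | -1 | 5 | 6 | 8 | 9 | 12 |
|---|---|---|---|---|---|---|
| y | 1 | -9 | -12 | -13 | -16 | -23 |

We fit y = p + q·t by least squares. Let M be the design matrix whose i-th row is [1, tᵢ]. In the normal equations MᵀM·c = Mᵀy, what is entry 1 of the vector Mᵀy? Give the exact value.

-72

Entry 1 ↔ basis 1, so (Mᵀy)_{1} = Σᵢ yᵢ = (1)·(1) + (1)·(-9) + (1)·(-12) + (1)·(-13) + (1)·(-16) + (1)·(-23) = -72.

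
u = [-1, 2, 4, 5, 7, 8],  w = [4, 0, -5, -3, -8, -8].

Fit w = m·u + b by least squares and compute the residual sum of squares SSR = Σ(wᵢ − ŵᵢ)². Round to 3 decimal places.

SSR = 6.918

With design matrix A, AᵀA = [[159, 25]; [25, 6]] and Aᵀw = [-159, -20]ᵀ.
det = 159·6 − 25² = 329.
m = ((-159)·6 − 25·(-20))/329 = -454/329; b = (159·(-20) − 25·(-159))/329 = 795/329.
Residuals: 67/329, 113/329, -624/329, 488/329, -249/329, 205/329; SSR = 2276/329.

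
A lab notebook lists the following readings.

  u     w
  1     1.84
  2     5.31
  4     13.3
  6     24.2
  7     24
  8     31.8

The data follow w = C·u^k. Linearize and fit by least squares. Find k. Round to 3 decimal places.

Taking logs, ln w = k·ln u + ln C, so regress ln w on ln u.
AᵀA = [[13.7233, 7.8966]; [7.8966, 6]], rhs = [23.8318, 14.6910]ᵀ  (here Σln u = 7.8966, Σ(ln u)² = 13.7233, Σln w = 14.6910, Σln u·ln w = 23.8318).
Solving (det = 19.9843): k = 1.35019, ln C = 0.67152.

k = 1.350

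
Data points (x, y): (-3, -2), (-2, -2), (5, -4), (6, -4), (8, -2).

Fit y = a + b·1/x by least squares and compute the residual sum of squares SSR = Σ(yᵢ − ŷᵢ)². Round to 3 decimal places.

With design matrix A, AᵀA = [[5, -41/120]; [-41/120, 6401/14400]] and Aᵀy = [-14, -1/20]ᵀ.
det = 5·(6401/14400) − (-41/120)² = 2527/1200.
a = ((-14)·(6401/14400) − (-41/120)·(-1/20))/(2527/1200) = -22465/7581; b = (5·(-1/20) − (-41/120)·(-14))/(2527/1200) = -6040/2527.
Residuals: 421/2527, -251/1083, -605/1083, -1613/2527, 9568/7581; SSR = 18148/7581.

SSR = 2.394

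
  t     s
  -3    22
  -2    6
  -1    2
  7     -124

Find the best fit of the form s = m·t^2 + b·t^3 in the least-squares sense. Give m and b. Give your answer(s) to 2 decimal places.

AᵀA·[m, b]ᵀ = Aᵀs reads: 2499·m + 16531·b = -5852;  16531·m + 118443·b = -43176.
(Σt^2·t^2 = 2499, Σt^2·t^3 = 16531, Σt^3·t^3 = 118443, Σt^2·s = -5852, Σt^3·s = -43176.)
Δ = 2499·118443 − 16531² = 22715096.
m = ((-5852)·118443 − 16531·(-43176))/22715096 = 5153505/5678774; b = (2499·(-43176) − 16531·(-5852))/22715096 = -2789353/5678774.

m = 0.91, b = -0.49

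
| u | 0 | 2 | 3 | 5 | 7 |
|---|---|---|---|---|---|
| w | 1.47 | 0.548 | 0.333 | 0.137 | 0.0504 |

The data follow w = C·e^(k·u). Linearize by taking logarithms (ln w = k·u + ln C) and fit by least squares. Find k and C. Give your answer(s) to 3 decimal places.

k = -0.478, C = 1.444

Taking logs, ln w = k·u + ln C, so regress ln w on u.
XᵀX = [[87.0000, 17.0000]; [17.0000, 5]], rhs = [-35.3550, -6.2914]ᵀ  (here Σu = 17.0000, Σ(u)² = 87.0000, Σln w = -6.2914, Σu·ln w = -35.3550).
Slope k = (n·Σu·ln w − Σu·Σln w)/(n·Σ(u)² − (Σu)²) = (5·-35.3550 − 17.0000·-6.2914)/146.0000 = -0.47823; ln C = (Σln w − k·Σu)/n = 0.36771, so C = exp(0.36771) = 1.44443.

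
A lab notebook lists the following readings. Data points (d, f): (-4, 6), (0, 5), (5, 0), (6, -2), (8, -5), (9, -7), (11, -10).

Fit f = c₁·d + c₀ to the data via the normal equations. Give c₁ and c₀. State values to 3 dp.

c₁ = -1.095, c₀ = 3.619

Entries of MᵀM: Σd·d = 343, Σd = 35, Σ1 = 7.
For Mᵀf: Σd·f = -249, Σf = -13.
Normal equations: [[343, 35]; [35, 7]]·[c₁, c₀]ᵀ = [-249, -13]ᵀ.
Eliminating c₀: 7·(row 1) − 35·(row 2) gives 1176·c₁ = 7·(-249) − 35·(-13) = -1288, so c₁ = -23/21.
Then c₀ = ((-13) − 35·(-23/21))/7 = 76/21.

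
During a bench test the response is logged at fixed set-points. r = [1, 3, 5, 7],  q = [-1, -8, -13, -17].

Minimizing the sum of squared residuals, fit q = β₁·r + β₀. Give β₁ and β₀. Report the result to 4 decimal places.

β₁ = -2.6500, β₀ = 0.8500

AᵀA·[β₁, β₀]ᵀ = Aᵀq reads: 84·β₁ + 16·β₀ = -209;  16·β₁ + 4·β₀ = -39.
Determinant 84·4 − 16² = 80.
β₁ = ((-209)·4 − 16·(-39))/80 = -53/20; β₀ = (84·(-39) − 16·(-209))/80 = 17/20.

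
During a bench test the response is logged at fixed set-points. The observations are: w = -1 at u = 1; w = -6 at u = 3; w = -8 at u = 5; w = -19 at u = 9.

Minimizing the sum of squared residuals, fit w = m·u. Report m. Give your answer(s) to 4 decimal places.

m = -1.9828

Sums needed: Σu·u = 116.
For Xᵀw: Σu·w = -230.
Normal equations: [[116]]·[m]ᵀ = [-230]ᵀ.
m = (-230)/116 = -1.98276.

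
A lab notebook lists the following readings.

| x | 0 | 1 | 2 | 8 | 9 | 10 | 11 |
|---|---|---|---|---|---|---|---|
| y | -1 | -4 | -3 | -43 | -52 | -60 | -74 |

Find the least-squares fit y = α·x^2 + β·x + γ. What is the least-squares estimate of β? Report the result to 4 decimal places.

The normal system AᵀA·[α, β, γ]ᵀ = Aᵀy is [[35315, 3581, 371]; [3581, 371, 41]; [371, 41, 7]]·[α, β, γ]ᵀ = [-21934, -2236, -237]ᵀ.
Inverting the 3×3 Gram matrix, [α, β, γ]ᵀ = [-19099/38332, -6123/5476, -17261/19166]ᵀ.

β = -1.1182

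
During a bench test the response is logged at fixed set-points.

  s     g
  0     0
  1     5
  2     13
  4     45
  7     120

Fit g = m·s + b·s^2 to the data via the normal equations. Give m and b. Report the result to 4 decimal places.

From the data, Σs·s = 70, Σs·s^2 = 416, Σs^2·s^2 = 2674.
Right-hand side: Σs·g = 1051, Σs^2·g = 6657.
Normal equations: [[70, 416]; [416, 2674]]·[m, b]ᵀ = [1051, 6657]ᵀ.
det = 70·2674 − 416² = 14124.
m = (1051·2674 − 416·6657)/14124 = 20531/7062; b = (70·6657 − 416·1051)/14124 = 14387/7062.

m = 2.9073, b = 2.0372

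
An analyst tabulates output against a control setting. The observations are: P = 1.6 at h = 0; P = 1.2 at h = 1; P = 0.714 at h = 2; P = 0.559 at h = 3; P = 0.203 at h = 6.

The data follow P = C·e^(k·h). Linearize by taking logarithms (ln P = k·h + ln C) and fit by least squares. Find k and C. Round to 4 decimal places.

k = -0.3461, C = 1.5818

Let Y = ln P. Fitting Y = k·h + ln C by least squares:
AᵀA = [[50.0000, 12.0000]; [12.0000, 5]], rhs = [-11.8035, -1.8607]ᵀ  (here Σh = 12.0000, Σ(h)² = 50.0000, Σln P = -1.8607, Σh·ln P = -11.8035).
Slope k = (n·Σh·ln P − Σh·Σln P)/(n·Σ(h)² − (Σh)²) = (5·-11.8035 − 12.0000·-1.8607)/106.0000 = -0.34613; ln C = (Σln P − k·Σh)/n = 0.45856, so C = exp(0.45856) = 1.58179.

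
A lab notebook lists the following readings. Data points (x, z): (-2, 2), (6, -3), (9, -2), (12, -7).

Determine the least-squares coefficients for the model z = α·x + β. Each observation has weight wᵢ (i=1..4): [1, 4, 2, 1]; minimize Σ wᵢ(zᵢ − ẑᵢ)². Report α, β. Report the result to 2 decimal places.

α = -0.51, β = 0.71

Normal-equation sums: Σwᵢ·x·x = 454, Σwᵢ·x = 52, Σwᵢ·1 = 8.
And Σwᵢ·x·z = -196, Σwᵢ·z = -21.
Δ = 454·8 − 52² = 928.
α = ((-196)·8 − 52·(-21))/928 = -119/232; β = (454·(-21) − 52·(-196))/928 = 329/464.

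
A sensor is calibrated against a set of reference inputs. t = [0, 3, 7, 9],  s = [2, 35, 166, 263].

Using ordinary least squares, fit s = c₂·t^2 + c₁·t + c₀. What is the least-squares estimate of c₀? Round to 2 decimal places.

Compute the Gram sums: Σt^2·t^2 = 9043, Σt^2·t = 1099, Σt^2 = 139, Σt·t = 139, Σt = 19, Σ1 = 4.
Right-hand side: Σt^2·s = 29752, Σt·s = 3634, Σs = 466.
Row-reducing yields c₂ = 129/44, c₁ = 7871/2860, c₀ = 1106/715.

c₀ = 1.55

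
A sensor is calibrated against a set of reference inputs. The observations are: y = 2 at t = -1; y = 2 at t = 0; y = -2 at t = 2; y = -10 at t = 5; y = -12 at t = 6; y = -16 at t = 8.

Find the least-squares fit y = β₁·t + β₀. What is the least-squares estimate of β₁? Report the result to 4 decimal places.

β₁ = -2.1474

From the data, Σt·t = 130, Σt = 20, Σ1 = 6.
For Aᵀy: Σt·y = -256, Σy = -36.
AᵀA·[β₁, β₀]ᵀ = Aᵀy becomes [[130, 20]; [20, 6]]·[β₁, β₀]ᵀ = [-256, -36]ᵀ.
Δ = 130·6 − 20² = 380.
β₁ = ((-256)·6 − 20·(-36))/380 = -204/95; β₀ = (130·(-36) − 20·(-256))/380 = 22/19.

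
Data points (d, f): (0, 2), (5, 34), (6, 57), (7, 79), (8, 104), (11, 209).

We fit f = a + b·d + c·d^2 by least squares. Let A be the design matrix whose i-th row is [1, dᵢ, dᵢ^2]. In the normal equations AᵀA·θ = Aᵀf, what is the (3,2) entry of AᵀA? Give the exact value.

2527

Row 3 ↔ basis d^2, column 2 ↔ basis d, so (AᵀA)_{3,2} = Σᵢ (d^2)·(d) = (0)·(0) + (25)·(5) + (36)·(6) + (49)·(7) + (64)·(8) + (121)·(11) = 2527.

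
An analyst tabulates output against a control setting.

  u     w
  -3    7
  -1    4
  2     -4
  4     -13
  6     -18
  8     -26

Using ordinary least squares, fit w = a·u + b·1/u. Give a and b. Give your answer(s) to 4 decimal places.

a = -3.1108, b = 0.5666

Setting ∂/∂a … = 0 gives: 130·a + 6·b = -401;  6·a + (845/576)·b = -107/6.
(Σu·u = 130, Σu·1/u = 6, Σ1/u·1/u = 845/576, Σu·w = -401, Σ1/u·w = -107/6.)
Δ = 130·(845/576) − 6² = 44557/288.
a = ((-401)·(845/576) − 6·(-107/6))/(44557/288) = -277213/89114; b = (130·(-107/6) − 6·(-401))/(44557/288) = 25248/44557.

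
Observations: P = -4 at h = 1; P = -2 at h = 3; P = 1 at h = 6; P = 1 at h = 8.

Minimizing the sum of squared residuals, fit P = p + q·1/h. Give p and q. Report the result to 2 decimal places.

The normal system AᵀA·[p, q]ᵀ = AᵀP is [[4, 13/8]; [13/8, 665/576]]·[p, q]ᵀ = [-4, -35/8]ᵀ.
Eliminating q: (665/576)·(row 1) − (13/8)·(row 2) gives (1139/576)·p = (665/576)·(-4) − (13/8)·(-35/8) = 1435/576, so p = 1435/1139.
Then q = ((-35/8) − (13/8)·(1435/1139))/(665/576) = -6336/1139.

p = 1.26, q = -5.56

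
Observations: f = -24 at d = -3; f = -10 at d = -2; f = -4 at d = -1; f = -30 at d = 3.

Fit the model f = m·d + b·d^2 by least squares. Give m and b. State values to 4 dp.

m = -0.9158, b = -3.0069

Setting ∂/∂m … = 0 gives: 23·m + (-9)·b = 6;  (-9)·m + 179·b = -530.
(Σd·d = 23, Σd·d^2 = -9, Σd^2·d^2 = 179, Σd·f = 6, Σd^2·f = -530.)
Eliminating b: 179·(row 1) − (-9)·(row 2) gives 4036·m = 179·6 − (-9)·(-530) = -3696, so m = -924/1009.
Then b = ((-530) − (-9)·(-924/1009))/179 = -3034/1009.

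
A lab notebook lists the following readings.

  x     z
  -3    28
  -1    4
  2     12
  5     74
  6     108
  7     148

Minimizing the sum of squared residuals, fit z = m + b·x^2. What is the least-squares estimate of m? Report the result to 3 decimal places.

m = 0.415

The normal system MᵀM·[m, b]ᵀ = Mᵀz is [[6, 124]; [124, 4420]]·[m, b]ᵀ = [374, 13294]ᵀ.
det = 6·4420 − 124² = 11144.
m = (374·4420 − 124·13294)/11144 = 578/1393; b = (6·13294 − 124·374)/11144 = 8347/2786.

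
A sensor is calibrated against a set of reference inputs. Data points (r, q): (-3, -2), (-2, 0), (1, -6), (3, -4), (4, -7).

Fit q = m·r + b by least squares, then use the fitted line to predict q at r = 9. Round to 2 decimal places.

The normal equations are: 39·m + 3·b = -40;  3·m + 5·b = -19.
(Σr·r = 39, Σr = 3, Σ1 = 5, Σr·q = -40, Σq = -19.)
Eliminating b: 5·(row 1) − 3·(row 2) gives 186·m = 5·(-40) − 3·(-19) = -143, so m = -143/186.
Then b = ((-19) − 3·(-143/186))/5 = -207/62.
At r = 9: q̂ = (-143/186)·(9) + (-207/62)·(1) = -318/31.

q̂ = -10.26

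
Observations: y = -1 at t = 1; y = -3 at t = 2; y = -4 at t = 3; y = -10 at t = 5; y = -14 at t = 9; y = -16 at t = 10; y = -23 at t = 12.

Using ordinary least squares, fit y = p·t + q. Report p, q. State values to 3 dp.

Setting ∂/∂p … = 0 gives: 364·p + 42·q = -631;  42·p + 7·q = -71.
Δ = 364·7 − 42² = 784.
p = ((-631)·7 − 42·(-71))/784 = -205/112; q = (364·(-71) − 42·(-631))/784 = 47/56.

p = -1.830, q = 0.839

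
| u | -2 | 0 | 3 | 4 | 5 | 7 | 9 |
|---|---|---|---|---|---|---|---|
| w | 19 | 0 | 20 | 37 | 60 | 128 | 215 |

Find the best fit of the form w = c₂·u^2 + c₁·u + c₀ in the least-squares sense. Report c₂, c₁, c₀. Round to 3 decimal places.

c₂ = 2.963, c₁ = -2.810, c₀ = 0.986

Sums needed: Σu^2·u^2 = 9940, Σu^2·u = 1280, Σu^2 = 184, Σu·u = 184, Σu = 26, Σ1 = 7.
And Σu^2·w = 26035, Σu·w = 3301, Σw = 479.
So MᵀM·[c₂, c₁, c₀]ᵀ = Mᵀw: [[9940, 1280, 184]; [1280, 184, 26]; [184, 26, 7]]·[c₂, c₁, c₀]ᵀ = [26035, 3301, 479]ᵀ.
Inverting the 3×3 Gram matrix, [c₂, c₁, c₀]ᵀ = [52015/17556, -49331/17556, 2885/2926]ᵀ.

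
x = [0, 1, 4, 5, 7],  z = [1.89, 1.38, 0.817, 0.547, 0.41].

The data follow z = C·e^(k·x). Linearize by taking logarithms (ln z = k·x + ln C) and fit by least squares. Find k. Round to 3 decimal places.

k = -0.218

With ln zᵢ as the transformed response and xᵢ as the regressor:
AᵀA = [[91.0000, 17.0000]; [17.0000, 5]], rhs = [-9.7441, -0.7384]ᵀ  (here Σx = 17.0000, Σ(x)² = 91.0000, Σln z = -0.7384, Σx·ln z = -9.7441).
Δ = 91.0000·5 − (17.0000)² = 166.0000; k = (-9.7441·5 − 17.0000·-0.7384)/166.0000 = -0.21788, ln C = (91.0000·-0.7384 − 17.0000·-9.7441)/166.0000 = 0.59313.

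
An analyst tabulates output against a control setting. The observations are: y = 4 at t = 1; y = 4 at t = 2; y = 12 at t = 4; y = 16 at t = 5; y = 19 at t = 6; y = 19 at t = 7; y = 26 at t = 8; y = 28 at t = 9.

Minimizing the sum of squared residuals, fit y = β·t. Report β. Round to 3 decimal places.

β = 3.069

The normal system XᵀX·[β]ᵀ = Xᵀy is [[276]]·[β]ᵀ = [847]ᵀ.
Hence β = 847 / 276 ≈ 3.06884.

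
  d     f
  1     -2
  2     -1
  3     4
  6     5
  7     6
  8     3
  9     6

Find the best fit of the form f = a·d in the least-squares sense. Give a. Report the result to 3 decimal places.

With design matrix A, AᵀA = [[244]] and Aᵀf = [158]ᵀ.
Hence a = 158 / 244 ≈ 0.647541.

a = 0.648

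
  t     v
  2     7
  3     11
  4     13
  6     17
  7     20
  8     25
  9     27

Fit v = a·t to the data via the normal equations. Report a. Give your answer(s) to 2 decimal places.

Sums needed: Σt·t = 259.
And Σt·v = 784.
a = 784/259 = 3.02703.

a = 3.03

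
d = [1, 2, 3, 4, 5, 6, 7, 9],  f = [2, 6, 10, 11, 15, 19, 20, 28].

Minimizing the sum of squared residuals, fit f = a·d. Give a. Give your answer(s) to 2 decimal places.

a = 3.03

Normal-equation sums: Σd·d = 221.
And Σd·f = 669.
a = 669/221 = 3.02715.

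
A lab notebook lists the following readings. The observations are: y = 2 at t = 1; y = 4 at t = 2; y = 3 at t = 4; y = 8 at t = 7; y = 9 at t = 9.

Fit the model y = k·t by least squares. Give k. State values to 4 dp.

Entries of AᵀA: Σt·t = 151.
And Σt·y = 159.
AᵀA·[k]ᵀ = Aᵀy becomes [[151]]·[k]ᵀ = [159]ᵀ.
Hence k = 159 / 151 ≈ 1.05298.

k = 1.0530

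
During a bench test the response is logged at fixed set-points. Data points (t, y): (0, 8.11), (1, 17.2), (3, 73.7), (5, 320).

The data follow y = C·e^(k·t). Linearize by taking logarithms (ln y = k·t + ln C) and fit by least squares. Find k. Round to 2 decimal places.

k = 0.73

Taking logs, ln y = k·t + ln C, so regress ln y on t.
Σt = 9.0000, Σ(t)² = 35.0000, Σln y = 15.0063, Σt·ln y = 44.5865.
Equations: 35.0000·k + 9.0000·ln C = 44.5865;  9.0000·k + 4·ln C = 15.0063.
Slope k = (n·Σt·ln y − Σt·Σln y)/(n·Σ(t)² − (Σt)²) = (4·44.5865 − 9.0000·15.0063)/59.0000 = 0.73371; ln C = (Σln y − k·Σt)/n = 2.10073.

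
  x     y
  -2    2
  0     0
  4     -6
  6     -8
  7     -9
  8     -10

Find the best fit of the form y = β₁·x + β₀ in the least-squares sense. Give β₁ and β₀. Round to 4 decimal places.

β₁ = -1.2392, β₀ = -0.4165

Setting ∂/∂β₁ … = 0 gives: 169·β₁ + 23·β₀ = -219;  23·β₁ + 6·β₀ = -31.
(Σx·x = 169, Σx = 23, Σ1 = 6, Σx·y = -219, Σy = -31.)
Determinant 169·6 − 23² = 485.
β₁ = ((-219)·6 − 23·(-31))/485 = -601/485; β₀ = (169·(-31) − 23·(-219))/485 = -202/485.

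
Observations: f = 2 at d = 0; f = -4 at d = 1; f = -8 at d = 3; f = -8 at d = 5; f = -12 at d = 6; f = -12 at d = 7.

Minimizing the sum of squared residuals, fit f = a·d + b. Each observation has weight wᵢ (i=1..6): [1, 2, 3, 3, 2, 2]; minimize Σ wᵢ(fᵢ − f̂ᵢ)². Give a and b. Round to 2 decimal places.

Sums needed: Σwᵢ·d·d = 274, Σwᵢ·d = 52, Σwᵢ·1 = 13.
Right-hand side: Σwᵢ·d·f = -512, Σwᵢ·f = -102.
AᵀWA·[a, b]ᵀ = AᵀWf becomes [[274, 52]; [52, 13]]·[a, b]ᵀ = [-512, -102]ᵀ.
det = 274·13 − 52² = 858.
a = ((-512)·13 − 52·(-102))/858 = -52/33; b = (274·(-102) − 52·(-512))/858 = -662/429.

a = -1.58, b = -1.54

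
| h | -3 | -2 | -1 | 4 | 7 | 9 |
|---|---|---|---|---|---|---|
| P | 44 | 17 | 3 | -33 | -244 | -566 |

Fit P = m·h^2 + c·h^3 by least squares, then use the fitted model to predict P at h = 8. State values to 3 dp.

P̂ = -383.329

The normal equations are: 9316·m + 76604·c = -57863;  76604·m + 653980·c = -499745.
(Σh^2·h^2 = 9316, Σh^2·h^3 = 76604, Σh^3·h^3 = 653980, Σh^2·P = -57863, Σh^3·P = -499745.)
Determinant 9316·653980 − 76604² = 224304864.
m = ((-57863)·653980 − 76604·(-499745))/224304864 = 55152655/28038108; c = (9316·(-499745) − 76604·(-57863))/224304864 = -6971474/7009527.
At h = 8: P̂ = (55152655/28038108)·(64) + (-6971474/7009527)·(512) = -895650736/2336509.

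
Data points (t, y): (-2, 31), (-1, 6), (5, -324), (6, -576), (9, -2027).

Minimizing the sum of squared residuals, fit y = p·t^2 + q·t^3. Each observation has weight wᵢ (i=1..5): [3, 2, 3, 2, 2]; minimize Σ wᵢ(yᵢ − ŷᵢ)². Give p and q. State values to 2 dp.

Compute the Gram sums: Σwᵢ·t^2·t^2 = 17639, Σwᵢ·t^2·t^3 = 142927, Σwᵢ·t^3·t^3 = 1203263.
Right-hand side: Σwᵢ·t^2·y = -393762, Σwᵢ·t^3·y = -3326454.
Eliminating q: 1203263·(row 1) − 142927·(row 2) gives 796228728·p = 1203263·(-393762) − 142927·(-3326454) = 1640845452, so p = 136737121/66352394.
Then q = ((-3326454) − 142927·(136737121/66352394))/1203263 = -199675061/66352394.

p = 2.06, q = -3.01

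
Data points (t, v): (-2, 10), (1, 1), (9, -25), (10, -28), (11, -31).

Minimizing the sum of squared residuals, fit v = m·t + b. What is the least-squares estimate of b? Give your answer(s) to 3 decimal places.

Compute the Gram sums: Σt·t = 307, Σt = 29, Σ1 = 5.
And Σt·v = -865, Σv = -73.
Δ = 307·5 − 29² = 694.
m = ((-865)·5 − 29·(-73))/694 = -1104/347; b = (307·(-73) − 29·(-865))/694 = 1337/347.

b = 3.853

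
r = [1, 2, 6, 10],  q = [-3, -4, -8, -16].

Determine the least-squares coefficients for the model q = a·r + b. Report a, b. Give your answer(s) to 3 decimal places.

a = -1.414, b = -1.034

Sums needed: Σr·r = 141, Σr = 19, Σ1 = 4.
And Σr·q = -219, Σq = -31.
XᵀX·[a, b]ᵀ = Xᵀq becomes [[141, 19]; [19, 4]]·[a, b]ᵀ = [-219, -31]ᵀ.
Eliminating b: 4·(row 1) − 19·(row 2) gives 203·a = 4·(-219) − 19·(-31) = -287, so a = -41/29.
Then b = ((-31) − 19·(-41/29))/4 = -30/29.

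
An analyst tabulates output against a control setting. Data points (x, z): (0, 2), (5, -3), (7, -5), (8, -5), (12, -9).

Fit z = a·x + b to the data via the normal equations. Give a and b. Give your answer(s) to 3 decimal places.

a = -0.907, b = 1.803

From the data, Σx·x = 282, Σx = 32, Σ1 = 5.
And Σx·z = -198, Σz = -20.
AᵀA·[a, b]ᵀ = Aᵀz becomes [[282, 32]; [32, 5]]·[a, b]ᵀ = [-198, -20]ᵀ.
Determinant 282·5 − 32² = 386.
a = ((-198)·5 − 32·(-20))/386 = -175/193; b = (282·(-20) − 32·(-198))/386 = 348/193.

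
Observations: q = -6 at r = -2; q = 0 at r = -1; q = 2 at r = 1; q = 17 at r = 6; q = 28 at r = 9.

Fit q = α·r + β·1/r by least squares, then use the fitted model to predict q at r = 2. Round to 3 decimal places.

q̂ = 5.178

Sums needed: Σr·r = 123, Σr·1/r = 5, Σ1/r·1/r = 371/162.
And Σr·q = 368, Σ1/r·q = 197/18.
MᵀM·[α, β]ᵀ = Mᵀq becomes [[123, 5]; [5, 371/162]]·[α, β]ᵀ = [368, 197/18]ᵀ.
det = 123·(371/162) − 5² = 13861/54.
α = (368·(371/162) − 5·(197/18))/(13861/54) = 127663/41583; β = (123·(197/18) − 5·368)/(13861/54) = -26667/13861.
At r = 2: q̂ = (127663/41583)·(2) + (-26667/13861)·(1/2) = 430651/83166.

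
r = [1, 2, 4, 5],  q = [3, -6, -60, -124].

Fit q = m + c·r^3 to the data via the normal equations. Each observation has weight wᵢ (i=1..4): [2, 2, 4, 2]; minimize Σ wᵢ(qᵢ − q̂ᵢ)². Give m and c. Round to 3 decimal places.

m = 3.666, c = -1.013

Entries of MᵀWM: Σwᵢ·1 = 10, Σwᵢ·r^3 = 524, Σwᵢ·r^3·r^3 = 47764.
And Σwᵢ·q = -494, Σwᵢ·r^3·q = -46450.
MᵀWM·[m, c]ᵀ = MᵀWq becomes [[10, 524]; [524, 47764]]·[m, c]ᵀ = [-494, -46450]ᵀ.
Determinant 10·47764 − 524² = 203064.
m = ((-494)·47764 − 524·(-46450))/203064 = 31016/8461; c = (10·(-46450) − 524·(-494))/203064 = -17137/16922.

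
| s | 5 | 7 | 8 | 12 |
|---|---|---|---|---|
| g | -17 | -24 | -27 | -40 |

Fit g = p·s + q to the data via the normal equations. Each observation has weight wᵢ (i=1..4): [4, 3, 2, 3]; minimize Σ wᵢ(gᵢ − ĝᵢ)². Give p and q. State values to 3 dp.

p = -3.275, q = -0.783

Setting ∂/∂p … = 0 gives: 807·p + 93·q = -2716;  93·p + 12·q = -314.
(Σwᵢ·s·s = 807, Σwᵢ·s = 93, Σwᵢ·1 = 12, Σwᵢ·s·g = -2716, Σwᵢ·g = -314.)
Determinant 807·12 − 93² = 1035.
p = ((-2716)·12 − 93·(-314))/1035 = -226/69; q = (807·(-314) − 93·(-2716))/1035 = -18/23.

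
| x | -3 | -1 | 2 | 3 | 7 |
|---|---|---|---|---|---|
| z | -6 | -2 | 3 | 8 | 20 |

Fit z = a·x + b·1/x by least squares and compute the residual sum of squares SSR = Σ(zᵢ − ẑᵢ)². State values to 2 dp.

SSR = 7.50

Compute the Gram sums: Σx·x = 72, Σx·1/x = 5, Σ1/x·1/x = 2633/1764.
Right-hand side: Σx·z = 190, Σ1/x·z = 463/42.
MᵀM·[a, b]ᵀ = Mᵀz becomes [[72, 5]; [5, 2633/1764]]·[a, b]ᵀ = [190, 463/42]ᵀ.
Δ = 72·(2633/1764) − 5² = 4041/49.
a = (190·(2633/1764) − 5·(463/42))/(4041/49) = 100760/36369; b = (72·(463/42) − 5·190)/(4041/49) = -7658/4041.
Residuals: 6788/4041, -40900/36369, -57952/36369, 1294/4041, 31906/36369; SSR = 272680/36369.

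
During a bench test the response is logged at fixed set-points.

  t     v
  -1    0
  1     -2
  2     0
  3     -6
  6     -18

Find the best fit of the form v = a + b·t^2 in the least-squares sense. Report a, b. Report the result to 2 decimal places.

Compute the Gram sums: Σ1 = 5, Σt^2 = 51, Σt^2·t^2 = 1395.
And Σv = -26, Σt^2·v = -704.
So XᵀX·[a, b]ᵀ = Xᵀv: [[5, 51]; [51, 1395]]·[a, b]ᵀ = [-26, -704]ᵀ.
Eliminating b: 1395·(row 1) − 51·(row 2) gives 4374·a = 1395·(-26) − 51·(-704) = -366, so a = -61/729.
Then b = ((-704) − 51·(-61/729))/1395 = -1097/2187.

a = -0.08, b = -0.50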